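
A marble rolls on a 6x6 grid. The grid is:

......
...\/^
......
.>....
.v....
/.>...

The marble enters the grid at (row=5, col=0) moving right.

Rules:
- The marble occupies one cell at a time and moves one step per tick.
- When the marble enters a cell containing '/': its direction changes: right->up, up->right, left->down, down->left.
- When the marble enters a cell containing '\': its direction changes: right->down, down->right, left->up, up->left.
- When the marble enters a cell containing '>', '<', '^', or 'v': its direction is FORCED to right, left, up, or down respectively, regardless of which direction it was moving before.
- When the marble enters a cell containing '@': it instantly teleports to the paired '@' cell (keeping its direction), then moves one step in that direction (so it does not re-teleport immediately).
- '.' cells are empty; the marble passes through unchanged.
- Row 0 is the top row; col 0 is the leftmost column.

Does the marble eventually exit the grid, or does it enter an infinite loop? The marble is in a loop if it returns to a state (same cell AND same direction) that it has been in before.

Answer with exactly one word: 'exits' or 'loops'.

Step 1: enter (5,0), '/' deflects right->up, move up to (4,0)
Step 2: enter (4,0), '.' pass, move up to (3,0)
Step 3: enter (3,0), '.' pass, move up to (2,0)
Step 4: enter (2,0), '.' pass, move up to (1,0)
Step 5: enter (1,0), '.' pass, move up to (0,0)
Step 6: enter (0,0), '.' pass, move up to (-1,0)
Step 7: at (-1,0) — EXIT via top edge, pos 0

Answer: exits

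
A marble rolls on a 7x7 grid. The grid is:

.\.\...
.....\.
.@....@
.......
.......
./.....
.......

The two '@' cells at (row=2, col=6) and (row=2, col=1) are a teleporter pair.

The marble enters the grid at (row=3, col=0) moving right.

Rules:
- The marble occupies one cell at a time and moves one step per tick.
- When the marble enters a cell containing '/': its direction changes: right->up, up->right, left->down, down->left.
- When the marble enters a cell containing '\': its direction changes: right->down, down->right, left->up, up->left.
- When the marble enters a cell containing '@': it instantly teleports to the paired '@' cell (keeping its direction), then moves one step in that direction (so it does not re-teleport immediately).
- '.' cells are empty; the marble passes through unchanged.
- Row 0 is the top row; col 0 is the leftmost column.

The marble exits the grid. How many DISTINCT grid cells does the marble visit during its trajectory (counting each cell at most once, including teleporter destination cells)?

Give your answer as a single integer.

Answer: 7

Derivation:
Step 1: enter (3,0), '.' pass, move right to (3,1)
Step 2: enter (3,1), '.' pass, move right to (3,2)
Step 3: enter (3,2), '.' pass, move right to (3,3)
Step 4: enter (3,3), '.' pass, move right to (3,4)
Step 5: enter (3,4), '.' pass, move right to (3,5)
Step 6: enter (3,5), '.' pass, move right to (3,6)
Step 7: enter (3,6), '.' pass, move right to (3,7)
Step 8: at (3,7) — EXIT via right edge, pos 3
Distinct cells visited: 7 (path length 7)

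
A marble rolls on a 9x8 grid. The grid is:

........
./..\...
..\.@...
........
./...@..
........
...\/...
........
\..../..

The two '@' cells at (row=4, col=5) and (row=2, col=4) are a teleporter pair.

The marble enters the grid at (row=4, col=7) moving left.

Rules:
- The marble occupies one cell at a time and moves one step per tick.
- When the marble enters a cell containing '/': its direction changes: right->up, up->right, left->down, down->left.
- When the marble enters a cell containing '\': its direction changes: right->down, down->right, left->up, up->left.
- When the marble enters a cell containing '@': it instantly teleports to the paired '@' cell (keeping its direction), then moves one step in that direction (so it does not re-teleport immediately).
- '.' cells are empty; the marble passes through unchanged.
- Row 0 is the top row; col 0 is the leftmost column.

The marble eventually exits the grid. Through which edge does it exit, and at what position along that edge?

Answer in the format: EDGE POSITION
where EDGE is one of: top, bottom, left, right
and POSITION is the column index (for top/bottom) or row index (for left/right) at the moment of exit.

Step 1: enter (4,7), '.' pass, move left to (4,6)
Step 2: enter (4,6), '.' pass, move left to (4,5)
Step 3: enter (4,5), '@' teleport (4,5)->(2,4), also enter (2,4), move left to (2,3)
Step 4: enter (2,3), '.' pass, move left to (2,2)
Step 5: enter (2,2), '\' deflects left->up, move up to (1,2)
Step 6: enter (1,2), '.' pass, move up to (0,2)
Step 7: enter (0,2), '.' pass, move up to (-1,2)
Step 8: at (-1,2) — EXIT via top edge, pos 2

Answer: top 2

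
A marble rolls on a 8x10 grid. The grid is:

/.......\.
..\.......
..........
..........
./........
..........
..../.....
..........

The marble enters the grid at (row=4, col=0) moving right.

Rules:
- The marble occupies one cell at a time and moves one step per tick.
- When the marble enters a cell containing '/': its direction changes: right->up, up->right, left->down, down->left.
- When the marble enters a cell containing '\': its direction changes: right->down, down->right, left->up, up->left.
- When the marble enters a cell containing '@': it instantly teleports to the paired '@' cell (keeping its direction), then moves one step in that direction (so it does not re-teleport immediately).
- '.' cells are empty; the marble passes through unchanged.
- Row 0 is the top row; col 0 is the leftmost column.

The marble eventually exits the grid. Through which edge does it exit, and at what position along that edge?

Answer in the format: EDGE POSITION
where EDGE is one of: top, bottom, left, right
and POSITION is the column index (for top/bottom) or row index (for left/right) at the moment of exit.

Answer: top 1

Derivation:
Step 1: enter (4,0), '.' pass, move right to (4,1)
Step 2: enter (4,1), '/' deflects right->up, move up to (3,1)
Step 3: enter (3,1), '.' pass, move up to (2,1)
Step 4: enter (2,1), '.' pass, move up to (1,1)
Step 5: enter (1,1), '.' pass, move up to (0,1)
Step 6: enter (0,1), '.' pass, move up to (-1,1)
Step 7: at (-1,1) — EXIT via top edge, pos 1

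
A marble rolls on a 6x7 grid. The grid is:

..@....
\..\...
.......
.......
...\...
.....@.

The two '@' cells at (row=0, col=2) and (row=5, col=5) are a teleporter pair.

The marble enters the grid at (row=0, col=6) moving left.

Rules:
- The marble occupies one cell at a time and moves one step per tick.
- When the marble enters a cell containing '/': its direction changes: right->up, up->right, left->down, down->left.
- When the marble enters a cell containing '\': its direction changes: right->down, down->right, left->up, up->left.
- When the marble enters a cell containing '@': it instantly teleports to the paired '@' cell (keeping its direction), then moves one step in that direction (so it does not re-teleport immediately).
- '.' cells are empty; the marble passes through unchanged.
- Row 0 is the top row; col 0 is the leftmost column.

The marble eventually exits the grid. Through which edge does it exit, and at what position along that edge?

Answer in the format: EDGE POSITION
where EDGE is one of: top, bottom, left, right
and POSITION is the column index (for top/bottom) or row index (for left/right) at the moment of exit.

Answer: left 5

Derivation:
Step 1: enter (0,6), '.' pass, move left to (0,5)
Step 2: enter (0,5), '.' pass, move left to (0,4)
Step 3: enter (0,4), '.' pass, move left to (0,3)
Step 4: enter (0,3), '.' pass, move left to (0,2)
Step 5: enter (0,2), '@' teleport (0,2)->(5,5), also enter (5,5), move left to (5,4)
Step 6: enter (5,4), '.' pass, move left to (5,3)
Step 7: enter (5,3), '.' pass, move left to (5,2)
Step 8: enter (5,2), '.' pass, move left to (5,1)
Step 9: enter (5,1), '.' pass, move left to (5,0)
Step 10: enter (5,0), '.' pass, move left to (5,-1)
Step 11: at (5,-1) — EXIT via left edge, pos 5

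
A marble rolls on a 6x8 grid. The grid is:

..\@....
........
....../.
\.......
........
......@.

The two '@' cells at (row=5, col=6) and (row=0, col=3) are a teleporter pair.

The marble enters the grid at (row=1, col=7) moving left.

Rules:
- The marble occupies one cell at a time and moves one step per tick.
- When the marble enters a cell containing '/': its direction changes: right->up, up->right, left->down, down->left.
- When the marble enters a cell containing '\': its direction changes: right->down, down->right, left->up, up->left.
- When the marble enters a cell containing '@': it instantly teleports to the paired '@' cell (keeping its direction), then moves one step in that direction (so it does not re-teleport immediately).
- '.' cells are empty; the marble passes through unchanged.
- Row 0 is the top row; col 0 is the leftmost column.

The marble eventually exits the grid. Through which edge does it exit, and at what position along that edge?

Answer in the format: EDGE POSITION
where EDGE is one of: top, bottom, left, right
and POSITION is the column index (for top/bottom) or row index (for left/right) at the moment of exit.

Step 1: enter (1,7), '.' pass, move left to (1,6)
Step 2: enter (1,6), '.' pass, move left to (1,5)
Step 3: enter (1,5), '.' pass, move left to (1,4)
Step 4: enter (1,4), '.' pass, move left to (1,3)
Step 5: enter (1,3), '.' pass, move left to (1,2)
Step 6: enter (1,2), '.' pass, move left to (1,1)
Step 7: enter (1,1), '.' pass, move left to (1,0)
Step 8: enter (1,0), '.' pass, move left to (1,-1)
Step 9: at (1,-1) — EXIT via left edge, pos 1

Answer: left 1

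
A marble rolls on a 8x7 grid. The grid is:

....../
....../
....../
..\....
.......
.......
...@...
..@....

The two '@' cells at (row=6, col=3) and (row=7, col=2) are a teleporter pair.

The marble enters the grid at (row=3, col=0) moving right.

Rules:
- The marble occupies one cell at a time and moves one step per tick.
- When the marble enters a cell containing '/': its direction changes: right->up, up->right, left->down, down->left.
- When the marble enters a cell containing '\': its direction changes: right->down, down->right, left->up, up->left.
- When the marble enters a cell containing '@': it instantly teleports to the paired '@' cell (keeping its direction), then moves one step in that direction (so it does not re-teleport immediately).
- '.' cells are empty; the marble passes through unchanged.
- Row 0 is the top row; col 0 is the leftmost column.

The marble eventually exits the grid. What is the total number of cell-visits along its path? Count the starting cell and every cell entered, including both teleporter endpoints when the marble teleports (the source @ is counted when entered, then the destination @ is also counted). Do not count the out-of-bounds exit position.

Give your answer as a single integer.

Answer: 9

Derivation:
Step 1: enter (3,0), '.' pass, move right to (3,1)
Step 2: enter (3,1), '.' pass, move right to (3,2)
Step 3: enter (3,2), '\' deflects right->down, move down to (4,2)
Step 4: enter (4,2), '.' pass, move down to (5,2)
Step 5: enter (5,2), '.' pass, move down to (6,2)
Step 6: enter (6,2), '.' pass, move down to (7,2)
Step 7: enter (7,2), '@' teleport (7,2)->(6,3), also enter (6,3), move down to (7,3)
Step 8: enter (7,3), '.' pass, move down to (8,3)
Step 9: at (8,3) — EXIT via bottom edge, pos 3
Path length (cell visits): 9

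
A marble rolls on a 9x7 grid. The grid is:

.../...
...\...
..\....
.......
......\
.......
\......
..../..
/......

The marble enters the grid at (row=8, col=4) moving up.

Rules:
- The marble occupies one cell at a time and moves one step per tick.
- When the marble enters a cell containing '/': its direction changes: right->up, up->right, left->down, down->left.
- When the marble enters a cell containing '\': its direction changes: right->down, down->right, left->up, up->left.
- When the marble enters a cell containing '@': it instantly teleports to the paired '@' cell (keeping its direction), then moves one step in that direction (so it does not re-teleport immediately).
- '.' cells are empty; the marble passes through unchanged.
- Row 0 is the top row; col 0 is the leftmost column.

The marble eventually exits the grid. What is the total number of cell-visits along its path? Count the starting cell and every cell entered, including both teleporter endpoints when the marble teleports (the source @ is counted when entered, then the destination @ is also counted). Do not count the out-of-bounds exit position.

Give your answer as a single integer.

Answer: 4

Derivation:
Step 1: enter (8,4), '.' pass, move up to (7,4)
Step 2: enter (7,4), '/' deflects up->right, move right to (7,5)
Step 3: enter (7,5), '.' pass, move right to (7,6)
Step 4: enter (7,6), '.' pass, move right to (7,7)
Step 5: at (7,7) — EXIT via right edge, pos 7
Path length (cell visits): 4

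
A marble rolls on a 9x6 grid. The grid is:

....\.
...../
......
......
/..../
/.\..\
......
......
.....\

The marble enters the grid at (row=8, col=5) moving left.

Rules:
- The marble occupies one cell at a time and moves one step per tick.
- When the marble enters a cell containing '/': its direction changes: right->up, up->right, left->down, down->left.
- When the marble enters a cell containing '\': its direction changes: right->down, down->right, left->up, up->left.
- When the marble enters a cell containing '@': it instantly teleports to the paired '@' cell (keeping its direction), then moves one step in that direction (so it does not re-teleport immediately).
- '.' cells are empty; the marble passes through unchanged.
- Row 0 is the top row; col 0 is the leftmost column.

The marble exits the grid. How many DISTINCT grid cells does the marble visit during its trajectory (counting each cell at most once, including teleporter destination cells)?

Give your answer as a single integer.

Answer: 12

Derivation:
Step 1: enter (8,5), '\' deflects left->up, move up to (7,5)
Step 2: enter (7,5), '.' pass, move up to (6,5)
Step 3: enter (6,5), '.' pass, move up to (5,5)
Step 4: enter (5,5), '\' deflects up->left, move left to (5,4)
Step 5: enter (5,4), '.' pass, move left to (5,3)
Step 6: enter (5,3), '.' pass, move left to (5,2)
Step 7: enter (5,2), '\' deflects left->up, move up to (4,2)
Step 8: enter (4,2), '.' pass, move up to (3,2)
Step 9: enter (3,2), '.' pass, move up to (2,2)
Step 10: enter (2,2), '.' pass, move up to (1,2)
Step 11: enter (1,2), '.' pass, move up to (0,2)
Step 12: enter (0,2), '.' pass, move up to (-1,2)
Step 13: at (-1,2) — EXIT via top edge, pos 2
Distinct cells visited: 12 (path length 12)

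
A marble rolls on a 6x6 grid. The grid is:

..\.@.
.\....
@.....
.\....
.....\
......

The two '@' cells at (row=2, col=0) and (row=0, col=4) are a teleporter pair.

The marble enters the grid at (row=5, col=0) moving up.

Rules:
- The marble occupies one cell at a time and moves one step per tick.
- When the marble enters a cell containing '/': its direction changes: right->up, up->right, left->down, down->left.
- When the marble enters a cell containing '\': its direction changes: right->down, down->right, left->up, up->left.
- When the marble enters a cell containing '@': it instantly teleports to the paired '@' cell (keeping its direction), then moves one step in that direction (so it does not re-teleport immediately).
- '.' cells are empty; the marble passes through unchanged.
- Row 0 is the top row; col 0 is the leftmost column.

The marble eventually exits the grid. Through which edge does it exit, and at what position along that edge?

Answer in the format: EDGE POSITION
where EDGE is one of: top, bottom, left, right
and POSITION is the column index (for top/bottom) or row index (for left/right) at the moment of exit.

Step 1: enter (5,0), '.' pass, move up to (4,0)
Step 2: enter (4,0), '.' pass, move up to (3,0)
Step 3: enter (3,0), '.' pass, move up to (2,0)
Step 4: enter (2,0), '@' teleport (2,0)->(0,4), also enter (0,4), move up to (-1,4)
Step 5: at (-1,4) — EXIT via top edge, pos 4

Answer: top 4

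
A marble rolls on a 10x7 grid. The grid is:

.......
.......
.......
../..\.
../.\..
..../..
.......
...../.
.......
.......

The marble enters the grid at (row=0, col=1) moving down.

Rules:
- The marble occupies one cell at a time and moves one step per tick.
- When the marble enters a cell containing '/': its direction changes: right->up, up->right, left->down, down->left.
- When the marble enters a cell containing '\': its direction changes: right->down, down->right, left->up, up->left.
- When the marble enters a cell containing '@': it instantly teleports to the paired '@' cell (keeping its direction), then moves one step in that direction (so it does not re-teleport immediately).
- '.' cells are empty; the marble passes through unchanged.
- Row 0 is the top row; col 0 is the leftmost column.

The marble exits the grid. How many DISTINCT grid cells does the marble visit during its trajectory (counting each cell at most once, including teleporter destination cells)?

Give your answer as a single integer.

Step 1: enter (0,1), '.' pass, move down to (1,1)
Step 2: enter (1,1), '.' pass, move down to (2,1)
Step 3: enter (2,1), '.' pass, move down to (3,1)
Step 4: enter (3,1), '.' pass, move down to (4,1)
Step 5: enter (4,1), '.' pass, move down to (5,1)
Step 6: enter (5,1), '.' pass, move down to (6,1)
Step 7: enter (6,1), '.' pass, move down to (7,1)
Step 8: enter (7,1), '.' pass, move down to (8,1)
Step 9: enter (8,1), '.' pass, move down to (9,1)
Step 10: enter (9,1), '.' pass, move down to (10,1)
Step 11: at (10,1) — EXIT via bottom edge, pos 1
Distinct cells visited: 10 (path length 10)

Answer: 10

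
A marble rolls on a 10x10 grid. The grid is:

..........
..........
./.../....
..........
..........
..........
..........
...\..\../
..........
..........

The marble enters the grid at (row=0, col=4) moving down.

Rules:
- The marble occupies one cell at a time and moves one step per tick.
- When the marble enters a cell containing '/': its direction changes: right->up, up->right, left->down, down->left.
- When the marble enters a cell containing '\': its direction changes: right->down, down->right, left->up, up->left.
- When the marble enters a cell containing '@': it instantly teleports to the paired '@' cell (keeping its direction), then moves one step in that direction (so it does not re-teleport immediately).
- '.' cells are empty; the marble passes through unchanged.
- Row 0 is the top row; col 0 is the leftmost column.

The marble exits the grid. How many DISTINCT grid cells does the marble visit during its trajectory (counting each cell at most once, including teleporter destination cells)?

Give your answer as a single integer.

Answer: 10

Derivation:
Step 1: enter (0,4), '.' pass, move down to (1,4)
Step 2: enter (1,4), '.' pass, move down to (2,4)
Step 3: enter (2,4), '.' pass, move down to (3,4)
Step 4: enter (3,4), '.' pass, move down to (4,4)
Step 5: enter (4,4), '.' pass, move down to (5,4)
Step 6: enter (5,4), '.' pass, move down to (6,4)
Step 7: enter (6,4), '.' pass, move down to (7,4)
Step 8: enter (7,4), '.' pass, move down to (8,4)
Step 9: enter (8,4), '.' pass, move down to (9,4)
Step 10: enter (9,4), '.' pass, move down to (10,4)
Step 11: at (10,4) — EXIT via bottom edge, pos 4
Distinct cells visited: 10 (path length 10)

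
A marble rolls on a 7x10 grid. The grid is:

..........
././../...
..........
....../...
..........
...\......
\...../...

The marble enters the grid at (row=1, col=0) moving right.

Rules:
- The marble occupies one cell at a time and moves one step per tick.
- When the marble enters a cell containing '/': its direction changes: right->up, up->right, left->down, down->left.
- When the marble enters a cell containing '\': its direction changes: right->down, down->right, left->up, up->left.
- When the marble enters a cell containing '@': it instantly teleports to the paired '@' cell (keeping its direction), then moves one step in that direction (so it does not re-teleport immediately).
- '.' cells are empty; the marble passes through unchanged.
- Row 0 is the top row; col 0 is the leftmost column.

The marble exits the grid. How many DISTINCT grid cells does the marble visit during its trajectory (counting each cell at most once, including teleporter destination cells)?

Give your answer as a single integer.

Step 1: enter (1,0), '.' pass, move right to (1,1)
Step 2: enter (1,1), '/' deflects right->up, move up to (0,1)
Step 3: enter (0,1), '.' pass, move up to (-1,1)
Step 4: at (-1,1) — EXIT via top edge, pos 1
Distinct cells visited: 3 (path length 3)

Answer: 3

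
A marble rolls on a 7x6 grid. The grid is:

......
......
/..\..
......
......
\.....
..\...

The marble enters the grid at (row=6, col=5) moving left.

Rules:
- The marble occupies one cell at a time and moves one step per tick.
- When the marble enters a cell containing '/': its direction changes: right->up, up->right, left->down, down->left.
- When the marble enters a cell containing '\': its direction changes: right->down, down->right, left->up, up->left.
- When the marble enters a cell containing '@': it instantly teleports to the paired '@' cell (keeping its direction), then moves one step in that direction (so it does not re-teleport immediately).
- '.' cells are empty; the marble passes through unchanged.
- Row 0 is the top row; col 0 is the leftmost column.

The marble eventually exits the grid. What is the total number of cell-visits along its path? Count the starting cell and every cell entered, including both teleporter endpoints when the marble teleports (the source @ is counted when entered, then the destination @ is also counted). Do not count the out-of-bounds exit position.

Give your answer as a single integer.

Step 1: enter (6,5), '.' pass, move left to (6,4)
Step 2: enter (6,4), '.' pass, move left to (6,3)
Step 3: enter (6,3), '.' pass, move left to (6,2)
Step 4: enter (6,2), '\' deflects left->up, move up to (5,2)
Step 5: enter (5,2), '.' pass, move up to (4,2)
Step 6: enter (4,2), '.' pass, move up to (3,2)
Step 7: enter (3,2), '.' pass, move up to (2,2)
Step 8: enter (2,2), '.' pass, move up to (1,2)
Step 9: enter (1,2), '.' pass, move up to (0,2)
Step 10: enter (0,2), '.' pass, move up to (-1,2)
Step 11: at (-1,2) — EXIT via top edge, pos 2
Path length (cell visits): 10

Answer: 10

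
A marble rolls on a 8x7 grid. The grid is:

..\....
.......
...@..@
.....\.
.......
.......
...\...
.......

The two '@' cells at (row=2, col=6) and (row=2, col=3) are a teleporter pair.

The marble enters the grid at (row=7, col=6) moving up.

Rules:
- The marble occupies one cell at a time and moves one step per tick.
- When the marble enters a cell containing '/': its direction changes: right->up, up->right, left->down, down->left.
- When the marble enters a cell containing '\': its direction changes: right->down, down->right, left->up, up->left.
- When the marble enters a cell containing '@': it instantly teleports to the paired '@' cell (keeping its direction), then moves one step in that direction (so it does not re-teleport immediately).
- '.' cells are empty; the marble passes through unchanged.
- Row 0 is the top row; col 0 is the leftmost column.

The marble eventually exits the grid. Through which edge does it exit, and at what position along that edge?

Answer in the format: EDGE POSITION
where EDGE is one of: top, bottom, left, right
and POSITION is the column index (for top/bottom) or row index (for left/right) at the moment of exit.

Answer: top 3

Derivation:
Step 1: enter (7,6), '.' pass, move up to (6,6)
Step 2: enter (6,6), '.' pass, move up to (5,6)
Step 3: enter (5,6), '.' pass, move up to (4,6)
Step 4: enter (4,6), '.' pass, move up to (3,6)
Step 5: enter (3,6), '.' pass, move up to (2,6)
Step 6: enter (2,6), '@' teleport (2,6)->(2,3), also enter (2,3), move up to (1,3)
Step 7: enter (1,3), '.' pass, move up to (0,3)
Step 8: enter (0,3), '.' pass, move up to (-1,3)
Step 9: at (-1,3) — EXIT via top edge, pos 3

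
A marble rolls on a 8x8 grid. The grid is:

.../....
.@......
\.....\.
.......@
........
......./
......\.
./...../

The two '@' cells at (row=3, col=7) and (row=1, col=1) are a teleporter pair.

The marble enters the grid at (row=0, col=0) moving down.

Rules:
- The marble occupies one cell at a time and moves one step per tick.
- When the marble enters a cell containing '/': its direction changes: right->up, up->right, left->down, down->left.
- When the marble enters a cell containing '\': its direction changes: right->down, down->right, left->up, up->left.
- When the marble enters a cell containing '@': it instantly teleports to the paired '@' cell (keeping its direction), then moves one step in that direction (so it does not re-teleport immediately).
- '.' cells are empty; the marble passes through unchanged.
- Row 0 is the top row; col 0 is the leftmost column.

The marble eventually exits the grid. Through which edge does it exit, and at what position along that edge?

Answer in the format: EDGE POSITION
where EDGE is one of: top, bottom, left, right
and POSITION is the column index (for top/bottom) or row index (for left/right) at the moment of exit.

Answer: right 6

Derivation:
Step 1: enter (0,0), '.' pass, move down to (1,0)
Step 2: enter (1,0), '.' pass, move down to (2,0)
Step 3: enter (2,0), '\' deflects down->right, move right to (2,1)
Step 4: enter (2,1), '.' pass, move right to (2,2)
Step 5: enter (2,2), '.' pass, move right to (2,3)
Step 6: enter (2,3), '.' pass, move right to (2,4)
Step 7: enter (2,4), '.' pass, move right to (2,5)
Step 8: enter (2,5), '.' pass, move right to (2,6)
Step 9: enter (2,6), '\' deflects right->down, move down to (3,6)
Step 10: enter (3,6), '.' pass, move down to (4,6)
Step 11: enter (4,6), '.' pass, move down to (5,6)
Step 12: enter (5,6), '.' pass, move down to (6,6)
Step 13: enter (6,6), '\' deflects down->right, move right to (6,7)
Step 14: enter (6,7), '.' pass, move right to (6,8)
Step 15: at (6,8) — EXIT via right edge, pos 6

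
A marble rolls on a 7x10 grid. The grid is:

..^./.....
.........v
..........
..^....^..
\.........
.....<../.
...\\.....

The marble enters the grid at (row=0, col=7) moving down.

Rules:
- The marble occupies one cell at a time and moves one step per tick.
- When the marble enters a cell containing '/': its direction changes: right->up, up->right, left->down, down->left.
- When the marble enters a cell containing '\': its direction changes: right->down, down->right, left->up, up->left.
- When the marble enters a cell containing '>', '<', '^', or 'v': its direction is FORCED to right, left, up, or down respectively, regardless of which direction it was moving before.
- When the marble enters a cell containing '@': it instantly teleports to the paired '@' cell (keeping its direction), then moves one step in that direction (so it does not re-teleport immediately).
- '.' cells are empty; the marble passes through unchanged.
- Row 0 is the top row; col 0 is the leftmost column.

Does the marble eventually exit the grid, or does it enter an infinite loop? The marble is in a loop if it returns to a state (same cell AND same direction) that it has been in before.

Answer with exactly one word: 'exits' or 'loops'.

Step 1: enter (0,7), '.' pass, move down to (1,7)
Step 2: enter (1,7), '.' pass, move down to (2,7)
Step 3: enter (2,7), '.' pass, move down to (3,7)
Step 4: enter (3,7), '^' forces down->up, move up to (2,7)
Step 5: enter (2,7), '.' pass, move up to (1,7)
Step 6: enter (1,7), '.' pass, move up to (0,7)
Step 7: enter (0,7), '.' pass, move up to (-1,7)
Step 8: at (-1,7) — EXIT via top edge, pos 7

Answer: exits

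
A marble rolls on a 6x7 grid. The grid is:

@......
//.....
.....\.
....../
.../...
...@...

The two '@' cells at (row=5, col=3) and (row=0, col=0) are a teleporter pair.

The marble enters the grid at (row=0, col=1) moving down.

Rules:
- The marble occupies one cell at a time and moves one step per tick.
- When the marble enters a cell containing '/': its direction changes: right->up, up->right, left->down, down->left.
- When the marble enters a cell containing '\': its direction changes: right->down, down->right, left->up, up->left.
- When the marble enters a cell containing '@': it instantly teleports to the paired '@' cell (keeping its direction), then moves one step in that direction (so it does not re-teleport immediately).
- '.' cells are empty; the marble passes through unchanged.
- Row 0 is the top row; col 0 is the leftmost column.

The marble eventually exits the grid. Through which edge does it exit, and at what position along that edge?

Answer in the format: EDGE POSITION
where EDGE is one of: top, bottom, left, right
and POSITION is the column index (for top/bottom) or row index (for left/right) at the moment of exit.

Step 1: enter (0,1), '.' pass, move down to (1,1)
Step 2: enter (1,1), '/' deflects down->left, move left to (1,0)
Step 3: enter (1,0), '/' deflects left->down, move down to (2,0)
Step 4: enter (2,0), '.' pass, move down to (3,0)
Step 5: enter (3,0), '.' pass, move down to (4,0)
Step 6: enter (4,0), '.' pass, move down to (5,0)
Step 7: enter (5,0), '.' pass, move down to (6,0)
Step 8: at (6,0) — EXIT via bottom edge, pos 0

Answer: bottom 0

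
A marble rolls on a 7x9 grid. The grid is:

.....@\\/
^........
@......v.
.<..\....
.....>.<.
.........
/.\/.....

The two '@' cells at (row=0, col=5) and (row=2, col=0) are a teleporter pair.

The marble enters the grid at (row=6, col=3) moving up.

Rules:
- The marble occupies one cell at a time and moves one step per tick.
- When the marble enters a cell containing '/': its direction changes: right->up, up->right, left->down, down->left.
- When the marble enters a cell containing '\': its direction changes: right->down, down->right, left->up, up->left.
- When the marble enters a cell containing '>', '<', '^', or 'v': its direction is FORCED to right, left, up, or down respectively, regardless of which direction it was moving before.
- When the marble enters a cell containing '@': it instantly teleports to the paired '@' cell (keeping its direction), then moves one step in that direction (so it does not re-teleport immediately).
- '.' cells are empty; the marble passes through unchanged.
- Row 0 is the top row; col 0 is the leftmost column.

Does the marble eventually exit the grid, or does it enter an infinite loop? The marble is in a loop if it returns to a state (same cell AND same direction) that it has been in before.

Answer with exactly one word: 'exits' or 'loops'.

Step 1: enter (6,3), '/' deflects up->right, move right to (6,4)
Step 2: enter (6,4), '.' pass, move right to (6,5)
Step 3: enter (6,5), '.' pass, move right to (6,6)
Step 4: enter (6,6), '.' pass, move right to (6,7)
Step 5: enter (6,7), '.' pass, move right to (6,8)
Step 6: enter (6,8), '.' pass, move right to (6,9)
Step 7: at (6,9) — EXIT via right edge, pos 6

Answer: exits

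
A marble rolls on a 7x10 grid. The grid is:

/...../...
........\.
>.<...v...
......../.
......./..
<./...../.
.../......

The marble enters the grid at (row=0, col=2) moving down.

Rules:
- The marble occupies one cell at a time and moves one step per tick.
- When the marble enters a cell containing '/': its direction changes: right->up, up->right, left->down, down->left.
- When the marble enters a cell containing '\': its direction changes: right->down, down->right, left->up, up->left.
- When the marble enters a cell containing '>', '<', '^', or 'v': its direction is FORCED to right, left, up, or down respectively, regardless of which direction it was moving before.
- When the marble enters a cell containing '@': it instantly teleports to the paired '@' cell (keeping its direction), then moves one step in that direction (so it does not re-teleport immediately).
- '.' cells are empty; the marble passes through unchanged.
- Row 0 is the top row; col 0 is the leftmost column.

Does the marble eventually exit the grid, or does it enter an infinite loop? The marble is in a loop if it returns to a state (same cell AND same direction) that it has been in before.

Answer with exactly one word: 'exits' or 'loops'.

Step 1: enter (0,2), '.' pass, move down to (1,2)
Step 2: enter (1,2), '.' pass, move down to (2,2)
Step 3: enter (2,2), '<' forces down->left, move left to (2,1)
Step 4: enter (2,1), '.' pass, move left to (2,0)
Step 5: enter (2,0), '>' forces left->right, move right to (2,1)
Step 6: enter (2,1), '.' pass, move right to (2,2)
Step 7: enter (2,2), '<' forces right->left, move left to (2,1)
Step 8: at (2,1) dir=left — LOOP DETECTED (seen before)

Answer: loops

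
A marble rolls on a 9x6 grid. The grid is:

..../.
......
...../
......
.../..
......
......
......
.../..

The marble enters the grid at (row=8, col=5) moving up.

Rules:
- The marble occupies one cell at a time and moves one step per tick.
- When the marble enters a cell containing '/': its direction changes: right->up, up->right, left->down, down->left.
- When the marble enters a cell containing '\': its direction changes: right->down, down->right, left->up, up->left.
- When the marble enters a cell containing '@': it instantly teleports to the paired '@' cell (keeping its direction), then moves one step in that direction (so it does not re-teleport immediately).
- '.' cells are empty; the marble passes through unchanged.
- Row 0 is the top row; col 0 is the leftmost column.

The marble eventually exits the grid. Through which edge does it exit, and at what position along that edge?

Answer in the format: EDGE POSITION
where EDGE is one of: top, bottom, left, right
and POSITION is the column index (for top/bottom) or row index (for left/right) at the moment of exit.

Step 1: enter (8,5), '.' pass, move up to (7,5)
Step 2: enter (7,5), '.' pass, move up to (6,5)
Step 3: enter (6,5), '.' pass, move up to (5,5)
Step 4: enter (5,5), '.' pass, move up to (4,5)
Step 5: enter (4,5), '.' pass, move up to (3,5)
Step 6: enter (3,5), '.' pass, move up to (2,5)
Step 7: enter (2,5), '/' deflects up->right, move right to (2,6)
Step 8: at (2,6) — EXIT via right edge, pos 2

Answer: right 2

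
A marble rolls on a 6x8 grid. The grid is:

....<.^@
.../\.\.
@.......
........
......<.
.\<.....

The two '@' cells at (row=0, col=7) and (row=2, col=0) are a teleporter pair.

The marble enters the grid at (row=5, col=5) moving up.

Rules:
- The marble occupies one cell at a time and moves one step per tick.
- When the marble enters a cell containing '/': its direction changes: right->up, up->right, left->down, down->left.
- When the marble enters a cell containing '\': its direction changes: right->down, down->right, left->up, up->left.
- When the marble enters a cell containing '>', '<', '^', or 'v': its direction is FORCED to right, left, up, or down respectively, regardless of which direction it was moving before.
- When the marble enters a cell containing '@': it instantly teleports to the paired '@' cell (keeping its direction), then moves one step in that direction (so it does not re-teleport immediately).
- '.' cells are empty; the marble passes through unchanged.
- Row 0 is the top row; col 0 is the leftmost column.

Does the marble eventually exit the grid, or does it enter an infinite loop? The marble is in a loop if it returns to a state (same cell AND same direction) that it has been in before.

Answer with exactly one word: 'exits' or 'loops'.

Answer: exits

Derivation:
Step 1: enter (5,5), '.' pass, move up to (4,5)
Step 2: enter (4,5), '.' pass, move up to (3,5)
Step 3: enter (3,5), '.' pass, move up to (2,5)
Step 4: enter (2,5), '.' pass, move up to (1,5)
Step 5: enter (1,5), '.' pass, move up to (0,5)
Step 6: enter (0,5), '.' pass, move up to (-1,5)
Step 7: at (-1,5) — EXIT via top edge, pos 5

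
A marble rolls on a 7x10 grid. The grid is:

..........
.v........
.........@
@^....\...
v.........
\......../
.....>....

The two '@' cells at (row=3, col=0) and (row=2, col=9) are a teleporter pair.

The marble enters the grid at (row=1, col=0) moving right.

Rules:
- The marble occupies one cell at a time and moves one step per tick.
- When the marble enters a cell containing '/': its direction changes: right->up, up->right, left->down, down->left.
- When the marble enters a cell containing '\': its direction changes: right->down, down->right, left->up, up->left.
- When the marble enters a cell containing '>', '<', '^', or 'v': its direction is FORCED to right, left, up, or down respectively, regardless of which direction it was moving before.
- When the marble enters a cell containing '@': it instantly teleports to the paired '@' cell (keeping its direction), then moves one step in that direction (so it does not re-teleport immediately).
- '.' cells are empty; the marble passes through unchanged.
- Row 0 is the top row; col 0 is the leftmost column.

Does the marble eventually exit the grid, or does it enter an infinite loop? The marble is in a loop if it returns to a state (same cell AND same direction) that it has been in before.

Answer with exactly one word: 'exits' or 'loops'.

Answer: loops

Derivation:
Step 1: enter (1,0), '.' pass, move right to (1,1)
Step 2: enter (1,1), 'v' forces right->down, move down to (2,1)
Step 3: enter (2,1), '.' pass, move down to (3,1)
Step 4: enter (3,1), '^' forces down->up, move up to (2,1)
Step 5: enter (2,1), '.' pass, move up to (1,1)
Step 6: enter (1,1), 'v' forces up->down, move down to (2,1)
Step 7: at (2,1) dir=down — LOOP DETECTED (seen before)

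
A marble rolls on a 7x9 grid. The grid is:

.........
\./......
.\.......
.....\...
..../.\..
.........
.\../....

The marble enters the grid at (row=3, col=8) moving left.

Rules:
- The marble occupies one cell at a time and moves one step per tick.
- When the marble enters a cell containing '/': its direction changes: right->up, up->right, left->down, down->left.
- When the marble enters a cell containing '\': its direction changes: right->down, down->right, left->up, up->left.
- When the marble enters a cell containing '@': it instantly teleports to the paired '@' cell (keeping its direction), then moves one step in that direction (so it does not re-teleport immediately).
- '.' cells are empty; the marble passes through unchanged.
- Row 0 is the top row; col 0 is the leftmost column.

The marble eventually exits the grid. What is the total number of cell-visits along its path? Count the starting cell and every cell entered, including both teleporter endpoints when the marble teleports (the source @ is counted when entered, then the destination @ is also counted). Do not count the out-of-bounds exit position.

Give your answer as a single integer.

Answer: 7

Derivation:
Step 1: enter (3,8), '.' pass, move left to (3,7)
Step 2: enter (3,7), '.' pass, move left to (3,6)
Step 3: enter (3,6), '.' pass, move left to (3,5)
Step 4: enter (3,5), '\' deflects left->up, move up to (2,5)
Step 5: enter (2,5), '.' pass, move up to (1,5)
Step 6: enter (1,5), '.' pass, move up to (0,5)
Step 7: enter (0,5), '.' pass, move up to (-1,5)
Step 8: at (-1,5) — EXIT via top edge, pos 5
Path length (cell visits): 7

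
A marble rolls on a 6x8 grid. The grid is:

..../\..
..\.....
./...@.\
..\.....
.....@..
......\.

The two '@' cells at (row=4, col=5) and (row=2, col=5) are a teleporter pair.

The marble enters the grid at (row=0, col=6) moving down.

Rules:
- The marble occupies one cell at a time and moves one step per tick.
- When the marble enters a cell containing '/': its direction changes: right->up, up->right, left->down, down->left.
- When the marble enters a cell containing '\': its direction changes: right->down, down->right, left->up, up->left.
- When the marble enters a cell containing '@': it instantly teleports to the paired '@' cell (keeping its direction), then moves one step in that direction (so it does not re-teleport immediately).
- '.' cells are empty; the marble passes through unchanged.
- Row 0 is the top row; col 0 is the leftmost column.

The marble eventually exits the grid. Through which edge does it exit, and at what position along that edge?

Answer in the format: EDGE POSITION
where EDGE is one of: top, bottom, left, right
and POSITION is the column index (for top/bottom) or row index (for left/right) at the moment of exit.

Step 1: enter (0,6), '.' pass, move down to (1,6)
Step 2: enter (1,6), '.' pass, move down to (2,6)
Step 3: enter (2,6), '.' pass, move down to (3,6)
Step 4: enter (3,6), '.' pass, move down to (4,6)
Step 5: enter (4,6), '.' pass, move down to (5,6)
Step 6: enter (5,6), '\' deflects down->right, move right to (5,7)
Step 7: enter (5,7), '.' pass, move right to (5,8)
Step 8: at (5,8) — EXIT via right edge, pos 5

Answer: right 5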